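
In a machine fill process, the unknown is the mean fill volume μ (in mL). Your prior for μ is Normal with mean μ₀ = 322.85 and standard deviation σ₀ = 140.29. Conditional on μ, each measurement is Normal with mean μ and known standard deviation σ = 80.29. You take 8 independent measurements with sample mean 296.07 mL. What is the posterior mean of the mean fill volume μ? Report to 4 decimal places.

For Normal data with known variance σ², a Normal(μ₀, σ₀²) prior on μ is conjugate. Posterior precision = 1/σ₀² + n/σ²; posterior mean is the precision-weighted average of μ₀ and x̄.
n·x̄ = 8·296.07 = 2368.56.
σ₀² = 140.29² = 19681.2841, σ² = 80.29² = 6446.4841; σ² + n·σ₀² = 6446.4841 + 8·19681.2841 = 163896.7569.
Posterior mean = (μ₀/σ₀² + n·x̄/σ²)/(1/σ₀² + n/σ²) = (σ²·μ₀ + σ₀²·n·x̄)/(σ² + n·σ₀²) = (6446.4841·322.85 + 19681.2841·2368.56)/163896.7569 = 48697549.659581/163896.7569 = 297.1233.

297.1233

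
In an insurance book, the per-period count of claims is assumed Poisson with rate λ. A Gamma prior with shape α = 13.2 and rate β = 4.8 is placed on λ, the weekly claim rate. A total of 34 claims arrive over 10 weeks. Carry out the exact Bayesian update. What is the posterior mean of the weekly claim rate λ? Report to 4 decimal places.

3.1892

With a Gamma(shape α, rate β) prior, the Poisson likelihood is conjugate: the posterior is Gamma(α + ΣXᵢ, β + n).
Posterior: Gamma(α+S, β+n) = Gamma(13.2+34, 4.8+10) = Gamma(47.2, 14.8).
Posterior mean = α/β = 47.2/14.8 = 3.1892.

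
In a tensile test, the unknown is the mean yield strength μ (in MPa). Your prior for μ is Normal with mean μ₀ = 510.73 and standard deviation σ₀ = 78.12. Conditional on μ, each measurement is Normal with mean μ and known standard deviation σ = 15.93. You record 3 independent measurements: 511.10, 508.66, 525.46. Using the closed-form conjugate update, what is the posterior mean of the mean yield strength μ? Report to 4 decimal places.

515.0140

For Normal data with known variance σ², a Normal(μ₀, σ₀²) prior on μ is conjugate. Posterior precision = 1/σ₀² + n/σ²; posterior mean is the precision-weighted average of μ₀ and x̄.
Σxᵢ = 511.10 + 508.66 + 525.46 = 1545.22, so n·x̄ = 1545.22.
σ₀² = 78.12² = 6102.7344, σ² = 15.93² = 253.7649; σ² + n·σ₀² = 253.7649 + 3·6102.7344 = 18561.9681.
Posterior mean = (μ₀/σ₀² + n·x̄/σ²)/(1/σ₀² + n/σ²) = (σ²·μ₀ + σ₀²·n·x̄)/(σ² + n·σ₀²) = (253.7649·510.73 + 6102.7344·1545.22)/18561.9681 = 9559672.596945/18561.9681 = 515.0140.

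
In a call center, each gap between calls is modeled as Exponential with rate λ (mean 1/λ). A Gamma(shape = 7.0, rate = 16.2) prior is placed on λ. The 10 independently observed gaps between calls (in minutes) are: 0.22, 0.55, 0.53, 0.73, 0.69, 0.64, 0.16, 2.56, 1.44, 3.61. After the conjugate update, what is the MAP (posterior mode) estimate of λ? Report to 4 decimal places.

0.5854

With a Gamma(shape α, rate β) prior on the exponential rate λ, the posterior after n observations with total T = Σxᵢ is Gamma(α+n, β+T).
Sum of observations T = 11.13 minutes; n = 10.
Posterior: Gamma(7.0+10, 16.2+11.13) = Gamma(17.0, 27.33).
Mode = (α−1)/β = 0.5854.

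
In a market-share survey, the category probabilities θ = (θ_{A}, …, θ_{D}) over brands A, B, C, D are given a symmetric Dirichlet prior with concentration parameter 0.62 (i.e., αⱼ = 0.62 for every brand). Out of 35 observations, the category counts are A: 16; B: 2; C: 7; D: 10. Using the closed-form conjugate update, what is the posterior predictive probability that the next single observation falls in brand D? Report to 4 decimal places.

The Dirichlet prior is conjugate to the Multinomial likelihood: each posterior αⱼ = prior αⱼ + observed count nⱼ.
Posterior concentration: (16.62, 2.62, 7.62, 10.62), total = 37.48.
P(next = D | data) = α_{D}/Σα = 0.2834.

0.2834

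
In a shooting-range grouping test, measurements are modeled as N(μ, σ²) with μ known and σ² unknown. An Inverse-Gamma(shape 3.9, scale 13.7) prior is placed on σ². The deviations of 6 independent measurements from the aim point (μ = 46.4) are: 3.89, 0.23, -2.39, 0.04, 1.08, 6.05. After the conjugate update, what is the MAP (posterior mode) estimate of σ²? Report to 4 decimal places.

With known mean μ and an Inverse-Gamma(α, β) prior on σ², the Normal likelihood is conjugate: posterior is Inv-Gamma(α + n/2, β + Σ(xᵢ−μ)²/2).
Σ(xᵢ−μ)² = (3.89)² + (0.23)² + (-2.39)² + (0.04)² + (1.08)² + (6.05)² = 58.6676.
Posterior: Inv-Gamma(3.9 + 6/2, 13.7 + 58.6676/2) = Inv-Gamma(6.90, 43.03380).
Mode = β/(α+1) = 43.03380/7.90 = 5.4473.

5.4473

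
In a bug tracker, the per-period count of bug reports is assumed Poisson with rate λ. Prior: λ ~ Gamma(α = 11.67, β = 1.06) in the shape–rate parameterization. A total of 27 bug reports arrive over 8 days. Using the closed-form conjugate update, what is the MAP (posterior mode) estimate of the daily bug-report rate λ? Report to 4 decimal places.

4.1578

With a Gamma(shape α, rate β) prior, the Poisson likelihood is conjugate: the posterior is Gamma(α + ΣXᵢ, β + n).
Posterior: Gamma(α+S, β+n) = Gamma(11.67+27, 1.06+8) = Gamma(38.67, 9.06).
Mode of Gamma(α,β) for α≥1 is (α−1)/β = 37.67/9.06 = 4.1578.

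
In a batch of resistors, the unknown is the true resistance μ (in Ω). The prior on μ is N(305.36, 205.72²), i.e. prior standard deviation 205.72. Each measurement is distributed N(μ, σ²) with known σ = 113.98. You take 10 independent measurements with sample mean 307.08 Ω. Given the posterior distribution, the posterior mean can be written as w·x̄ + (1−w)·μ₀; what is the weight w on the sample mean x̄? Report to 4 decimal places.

0.9702

For Normal data with known variance σ², a Normal(μ₀, σ₀²) prior on μ is conjugate. Posterior precision = 1/σ₀² + n/σ²; posterior mean is the precision-weighted average of μ₀ and x̄.
σ₀² = 205.72² = 42320.7184, σ² = 113.98² = 12991.4404. Prior precision 1/σ₀² = 1/42320.7184; data precision n/σ² = 10/12991.4404.
w = (n/σ²)/(1/σ₀² + n/σ²) = n·σ₀²/(σ² + n·σ₀²) = 10·42320.7184/(12991.4404 + 10·42320.7184) = 423207.184/436198.6244 = 0.9702.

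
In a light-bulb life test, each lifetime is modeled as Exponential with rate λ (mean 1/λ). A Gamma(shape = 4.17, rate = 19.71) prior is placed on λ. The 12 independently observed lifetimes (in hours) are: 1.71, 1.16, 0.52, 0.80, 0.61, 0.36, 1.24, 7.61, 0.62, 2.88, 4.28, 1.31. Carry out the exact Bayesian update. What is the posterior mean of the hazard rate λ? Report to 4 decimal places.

0.3777

With a Gamma(shape α, rate β) prior on the exponential rate λ, the posterior after n observations with total T = Σxᵢ is Gamma(α+n, β+T).
Sum of observations T = 23.10 hours; n = 12.
Posterior: Gamma(4.17+12, 19.71+23.10) = Gamma(16.17, 42.81).
Posterior mean of λ = α/β = 16.17/42.81 = 0.3777.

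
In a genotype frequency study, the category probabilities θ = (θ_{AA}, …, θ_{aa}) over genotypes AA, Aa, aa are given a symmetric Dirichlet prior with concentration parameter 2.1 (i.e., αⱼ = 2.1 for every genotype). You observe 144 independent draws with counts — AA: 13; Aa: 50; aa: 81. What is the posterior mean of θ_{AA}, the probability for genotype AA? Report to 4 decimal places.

0.1005

The Dirichlet prior is conjugate to the Multinomial likelihood: each posterior αⱼ = prior αⱼ + observed count nⱼ.
Posterior concentration: (15.1, 52.1, 83.1), total = 150.3.
E[θ_{AA}|data] = α_{AA}/Σα = 15.1/150.3 = 0.1005.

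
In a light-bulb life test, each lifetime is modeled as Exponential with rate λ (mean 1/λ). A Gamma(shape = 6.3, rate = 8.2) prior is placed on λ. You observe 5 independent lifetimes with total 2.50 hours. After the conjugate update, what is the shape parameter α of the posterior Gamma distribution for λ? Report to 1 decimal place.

11.3

With a Gamma(shape α, rate β) prior on the exponential rate λ, the posterior after n observations with total T = Σxᵢ is Gamma(α+n, β+T).
Posterior: Gamma(6.3+5, 8.2+2.50) = Gamma(11.3, 10.70).
Posterior α = 11.3.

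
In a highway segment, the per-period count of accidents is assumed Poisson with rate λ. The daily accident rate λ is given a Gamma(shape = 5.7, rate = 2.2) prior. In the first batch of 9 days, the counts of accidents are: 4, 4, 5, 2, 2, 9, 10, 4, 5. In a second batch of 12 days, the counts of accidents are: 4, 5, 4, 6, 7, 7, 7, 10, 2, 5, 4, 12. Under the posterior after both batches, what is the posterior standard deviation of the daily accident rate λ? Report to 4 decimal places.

0.4794

With a Gamma(shape α, rate β) prior, the Poisson likelihood is conjugate: the posterior is Gamma(α + ΣXᵢ, β + n).
Batch 1: sum of counts S = 45 over n = 9 days.
After batch 1: Gamma(α+S, β+n) = Gamma(5.7+45, 2.2+9) = Gamma(50.7, 11.2).
Batch 2: sum of counts S = 73 over n = 12 days.
After batch 2: Gamma(α+S, β+n) = Gamma(50.7+73, 11.2+12) = Gamma(123.7, 23.2).
SD = √α/β = √123.7/23.2 = 0.4794.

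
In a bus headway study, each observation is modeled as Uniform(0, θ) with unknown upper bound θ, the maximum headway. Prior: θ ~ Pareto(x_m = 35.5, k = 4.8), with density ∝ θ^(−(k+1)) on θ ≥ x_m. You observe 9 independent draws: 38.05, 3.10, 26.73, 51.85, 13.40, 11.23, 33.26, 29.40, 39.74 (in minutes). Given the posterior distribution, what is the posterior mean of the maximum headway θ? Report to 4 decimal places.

A Pareto(scale x_m, shape k) prior on the upper bound θ of Uniform(0, θ) is conjugate: posterior is Pareto(max(x_m, max xᵢ), k + n).
Sample maximum = 51.85; prior scale x_m = 35.5 → posterior scale = max = 51.85.
Posterior shape = 4.8 + 9 = 13.8.
E[θ|data] = k·x_m/(k−1) = 13.8·51.85/12.8 = 55.9008.

55.9008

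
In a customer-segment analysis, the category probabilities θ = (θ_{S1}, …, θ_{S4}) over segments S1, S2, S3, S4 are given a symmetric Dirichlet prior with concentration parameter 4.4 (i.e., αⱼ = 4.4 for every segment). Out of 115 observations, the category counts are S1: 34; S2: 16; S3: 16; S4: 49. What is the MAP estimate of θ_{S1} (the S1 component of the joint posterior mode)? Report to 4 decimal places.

The Dirichlet prior is conjugate to the Multinomial likelihood: each posterior αⱼ = prior αⱼ + observed count nⱼ.
Posterior concentration: (38.4, 20.4, 20.4, 53.4), total = 132.6.
Joint mode component: (α_{S1}−1)/(Σα−K) = 37.4/128.6 = 0.2908.

0.2908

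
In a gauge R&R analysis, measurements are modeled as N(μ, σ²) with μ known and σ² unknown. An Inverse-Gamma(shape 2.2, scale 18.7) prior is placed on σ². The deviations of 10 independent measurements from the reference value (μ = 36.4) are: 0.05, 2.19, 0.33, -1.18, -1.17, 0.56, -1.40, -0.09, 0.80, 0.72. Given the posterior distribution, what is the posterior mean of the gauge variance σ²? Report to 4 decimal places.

With known mean μ and an Inverse-Gamma(α, β) prior on σ², the Normal likelihood is conjugate: posterior is Inv-Gamma(α + n/2, β + Σ(xᵢ−μ)²/2).
Σ(xᵢ−μ)² = (0.05)² + (2.19)² + (0.33)² + (-1.18)² + (-1.17)² + (0.56)² + (-1.40)² + (-0.09)² + (0.80)² + (0.72)² = 11.1089.
Posterior: Inv-Gamma(2.2 + 10/2, 18.7 + 11.1089/2) = Inv-Gamma(7.20, 24.25445).
E[σ²|data] = β/(α−1) = 24.25445/6.20 = 3.9120.

3.9120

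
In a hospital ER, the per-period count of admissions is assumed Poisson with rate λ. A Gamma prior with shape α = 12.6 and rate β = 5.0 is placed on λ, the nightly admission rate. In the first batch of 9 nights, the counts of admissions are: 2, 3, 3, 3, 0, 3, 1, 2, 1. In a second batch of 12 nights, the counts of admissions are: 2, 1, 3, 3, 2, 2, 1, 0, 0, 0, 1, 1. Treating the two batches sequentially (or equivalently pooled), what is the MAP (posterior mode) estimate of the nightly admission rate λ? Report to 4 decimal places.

With a Gamma(shape α, rate β) prior, the Poisson likelihood is conjugate: the posterior is Gamma(α + ΣXᵢ, β + n).
Batch 1: sum of counts S = 18 over n = 9 nights.
After batch 1: Gamma(α+S, β+n) = Gamma(12.6+18, 5.0+9) = Gamma(30.6, 14.0).
Batch 2: sum of counts S = 16 over n = 12 nights.
After batch 2: Gamma(α+S, β+n) = Gamma(30.6+16, 14.0+12) = Gamma(46.6, 26.0).
Mode of Gamma(α,β) for α≥1 is (α−1)/β = 45.6/26.0 = 1.7538.

1.7538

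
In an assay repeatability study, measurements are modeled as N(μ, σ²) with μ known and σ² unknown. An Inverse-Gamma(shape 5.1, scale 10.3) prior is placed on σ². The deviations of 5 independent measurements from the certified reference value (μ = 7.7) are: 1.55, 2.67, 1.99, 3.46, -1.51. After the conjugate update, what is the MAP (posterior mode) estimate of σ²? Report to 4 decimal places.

2.8107

With known mean μ and an Inverse-Gamma(α, β) prior on σ², the Normal likelihood is conjugate: posterior is Inv-Gamma(α + n/2, β + Σ(xᵢ−μ)²/2).
Σ(xᵢ−μ)² = (1.55)² + (2.67)² + (1.99)² + (3.46)² + (-1.51)² = 27.7432.
Posterior: Inv-Gamma(5.1 + 5/2, 10.3 + 27.7432/2) = Inv-Gamma(7.60, 24.17160).
Mode = β/(α+1) = 24.17160/8.60 = 2.8107.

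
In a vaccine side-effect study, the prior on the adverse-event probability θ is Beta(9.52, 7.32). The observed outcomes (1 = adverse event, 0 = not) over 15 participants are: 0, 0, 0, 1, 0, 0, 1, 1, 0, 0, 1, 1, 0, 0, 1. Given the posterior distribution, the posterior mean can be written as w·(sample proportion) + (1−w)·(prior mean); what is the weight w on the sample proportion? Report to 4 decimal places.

0.4711

The Beta prior is conjugate to a Binomial/Bernoulli likelihood; the update adds successes to α and failures to β.
Posterior mean = (α₀+k)/(α₀+β₀+n) = [n/(α₀+β₀+n)]·(k/n) + [(α₀+β₀)/(α₀+β₀+n)]·α₀/(α₀+β₀), so only n and the prior enter the weight.
The weight on the data is w = n/(α₀+β₀+n) = 15/(9.52+7.32+15) = 15/31.84 = 0.4711.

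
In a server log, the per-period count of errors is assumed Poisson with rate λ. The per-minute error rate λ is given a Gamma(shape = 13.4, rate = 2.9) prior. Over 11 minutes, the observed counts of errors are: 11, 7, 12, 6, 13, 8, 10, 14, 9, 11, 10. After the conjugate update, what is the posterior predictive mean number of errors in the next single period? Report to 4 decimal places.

With a Gamma(shape α, rate β) prior, the Poisson likelihood is conjugate: the posterior is Gamma(α + ΣXᵢ, β + n).
Sum of counts S = 111 over n = 11 minutes.
Posterior: Gamma(α+S, β+n) = Gamma(13.4+111, 2.9+11) = Gamma(124.4, 13.9).
The predictive distribution for one future period is NegBinom with mean α/β = 8.9496.

8.9496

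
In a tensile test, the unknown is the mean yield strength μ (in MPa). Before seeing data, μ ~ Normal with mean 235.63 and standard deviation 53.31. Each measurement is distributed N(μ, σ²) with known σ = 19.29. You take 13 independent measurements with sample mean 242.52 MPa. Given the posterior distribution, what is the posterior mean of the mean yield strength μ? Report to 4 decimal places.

242.4513

For Normal data with known variance σ², a Normal(μ₀, σ₀²) prior on μ is conjugate. Posterior precision = 1/σ₀² + n/σ²; posterior mean is the precision-weighted average of μ₀ and x̄.
n·x̄ = 13·242.52 = 3152.76.
σ₀² = 53.31² = 2841.9561, σ² = 19.29² = 372.1041; σ² + n·σ₀² = 372.1041 + 13·2841.9561 = 37317.5334.
Posterior mean = (μ₀/σ₀² + n·x̄/σ²)/(1/σ₀² + n/σ²) = (σ²·μ₀ + σ₀²·n·x̄)/(σ² + n·σ₀²) = (372.1041·235.63 + 2841.9561·3152.76)/37317.5334 = 9047684.402919/37317.5334 = 242.4513.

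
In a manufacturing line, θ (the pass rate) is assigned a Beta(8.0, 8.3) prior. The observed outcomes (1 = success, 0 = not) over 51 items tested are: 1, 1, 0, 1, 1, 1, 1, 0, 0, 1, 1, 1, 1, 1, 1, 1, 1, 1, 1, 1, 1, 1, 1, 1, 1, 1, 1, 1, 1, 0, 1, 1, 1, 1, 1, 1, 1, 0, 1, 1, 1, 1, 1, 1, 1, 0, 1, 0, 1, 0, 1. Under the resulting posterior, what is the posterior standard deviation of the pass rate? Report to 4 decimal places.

0.0518

The Beta prior is conjugate to a Binomial/Bernoulli likelihood; the update adds successes to α and failures to β.
Posterior: Beta(α+k, β+n−k) = Beta(8.0+43, 8.3+8) = Beta(51.0, 16.3).
Var = αβ/((α+β)²(α+β+1)) = 51.0·16.3/(67.3²·68.3) = 0.00268724; SD = √0.00268724 = 0.0518.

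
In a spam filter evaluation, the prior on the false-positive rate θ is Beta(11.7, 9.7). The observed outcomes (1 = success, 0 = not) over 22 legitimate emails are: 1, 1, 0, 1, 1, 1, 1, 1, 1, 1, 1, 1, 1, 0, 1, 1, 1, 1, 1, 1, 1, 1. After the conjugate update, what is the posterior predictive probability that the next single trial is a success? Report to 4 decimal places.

The Beta prior is conjugate to a Binomial/Bernoulli likelihood; the update adds successes to α and failures to β.
Posterior: Beta(α+k, β+n−k) = Beta(11.7+20, 9.7+2) = Beta(31.7, 11.7).
For a single future Bernoulli trial, P(success | data) = α/(α+β) = 0.7304.

0.7304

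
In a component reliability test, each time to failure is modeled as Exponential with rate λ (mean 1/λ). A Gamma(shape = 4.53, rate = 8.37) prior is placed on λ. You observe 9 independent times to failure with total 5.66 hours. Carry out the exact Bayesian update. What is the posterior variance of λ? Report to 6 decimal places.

0.068736

With a Gamma(shape α, rate β) prior on the exponential rate λ, the posterior after n observations with total T = Σxᵢ is Gamma(α+n, β+T).
Posterior: Gamma(4.53+9, 8.37+5.66) = Gamma(13.53, 14.03).
Var = α/β² = 0.068736.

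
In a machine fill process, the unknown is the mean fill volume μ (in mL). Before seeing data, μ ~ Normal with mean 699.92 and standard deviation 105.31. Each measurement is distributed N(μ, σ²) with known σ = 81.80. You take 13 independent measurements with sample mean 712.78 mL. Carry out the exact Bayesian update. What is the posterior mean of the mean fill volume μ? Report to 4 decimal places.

For Normal data with known variance σ², a Normal(μ₀, σ₀²) prior on μ is conjugate. Posterior precision = 1/σ₀² + n/σ²; posterior mean is the precision-weighted average of μ₀ and x̄.
n·x̄ = 13·712.78 = 9266.14.
σ₀² = 105.31² = 11090.1961, σ² = 81.80² = 6691.24; σ² + n·σ₀² = 6691.24 + 13·11090.1961 = 150863.7893.
Posterior mean = (μ₀/σ₀² + n·x̄/σ²)/(1/σ₀² + n/σ²) = (σ²·μ₀ + σ₀²·n·x̄)/(σ² + n·σ₀²) = (6691.24·699.92 + 11090.1961·9266.14)/150863.7893 = 107446642.390854/150863.7893 = 712.2096.

712.2096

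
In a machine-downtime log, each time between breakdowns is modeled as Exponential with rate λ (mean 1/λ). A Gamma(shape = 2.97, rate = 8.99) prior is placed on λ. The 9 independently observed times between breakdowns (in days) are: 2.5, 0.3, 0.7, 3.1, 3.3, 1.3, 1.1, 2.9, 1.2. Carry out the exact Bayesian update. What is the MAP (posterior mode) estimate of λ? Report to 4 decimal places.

With a Gamma(shape α, rate β) prior on the exponential rate λ, the posterior after n observations with total T = Σxᵢ is Gamma(α+n, β+T).
Sum of observations T = 16.4 days; n = 9.
Posterior: Gamma(2.97+9, 8.99+16.4) = Gamma(11.97, 25.39).
Mode = (α−1)/β = 0.4321.

0.4321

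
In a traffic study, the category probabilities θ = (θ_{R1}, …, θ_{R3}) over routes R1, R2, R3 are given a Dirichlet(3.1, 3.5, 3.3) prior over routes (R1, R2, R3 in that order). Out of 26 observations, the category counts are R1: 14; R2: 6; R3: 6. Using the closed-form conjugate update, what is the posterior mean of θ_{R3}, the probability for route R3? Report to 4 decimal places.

The Dirichlet prior is conjugate to the Multinomial likelihood: each posterior αⱼ = prior αⱼ + observed count nⱼ.
Posterior concentration: (17.1, 9.5, 9.3), total = 35.9.
E[θ_{R3}|data] = α_{R3}/Σα = 9.3/35.9 = 0.2591.

0.2591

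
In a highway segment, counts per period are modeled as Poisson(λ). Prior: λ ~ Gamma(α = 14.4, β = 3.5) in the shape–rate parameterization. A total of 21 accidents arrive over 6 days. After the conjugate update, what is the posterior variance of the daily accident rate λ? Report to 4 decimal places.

0.3922

With a Gamma(shape α, rate β) prior, the Poisson likelihood is conjugate: the posterior is Gamma(α + ΣXᵢ, β + n).
Posterior: Gamma(α+S, β+n) = Gamma(14.4+21, 3.5+6) = Gamma(35.4, 9.5).
Var = α/β² = 35.4/9.5² = 0.3922.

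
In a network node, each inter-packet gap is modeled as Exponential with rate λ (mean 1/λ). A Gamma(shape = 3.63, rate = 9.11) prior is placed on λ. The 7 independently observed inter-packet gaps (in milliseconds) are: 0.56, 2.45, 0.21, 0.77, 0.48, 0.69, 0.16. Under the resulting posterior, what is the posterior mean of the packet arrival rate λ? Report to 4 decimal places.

With a Gamma(shape α, rate β) prior on the exponential rate λ, the posterior after n observations with total T = Σxᵢ is Gamma(α+n, β+T).
Sum of observations T = 5.32 milliseconds; n = 7.
Posterior: Gamma(3.63+7, 9.11+5.32) = Gamma(10.63, 14.43).
Posterior mean of λ = α/β = 10.63/14.43 = 0.7367.

0.7367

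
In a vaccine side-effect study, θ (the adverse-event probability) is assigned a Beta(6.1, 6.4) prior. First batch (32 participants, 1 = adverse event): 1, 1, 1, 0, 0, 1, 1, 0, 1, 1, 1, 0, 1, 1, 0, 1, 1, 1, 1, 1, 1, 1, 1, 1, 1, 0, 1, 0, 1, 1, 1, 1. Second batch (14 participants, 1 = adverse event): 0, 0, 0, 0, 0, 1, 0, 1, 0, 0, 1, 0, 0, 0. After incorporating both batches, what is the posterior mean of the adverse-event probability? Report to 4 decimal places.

The Beta prior is conjugate to a Binomial/Bernoulli likelihood; the update adds successes to α and failures to β.
After batch 1: Beta(6.1+25, 6.4+7) = Beta(31.1, 13.4).
After batch 2: Beta(31.1+3, 13.4+11) = Beta(34.1, 24.4).
Posterior mean = α/(α+β) = 34.1/58.5 = 0.5829.

0.5829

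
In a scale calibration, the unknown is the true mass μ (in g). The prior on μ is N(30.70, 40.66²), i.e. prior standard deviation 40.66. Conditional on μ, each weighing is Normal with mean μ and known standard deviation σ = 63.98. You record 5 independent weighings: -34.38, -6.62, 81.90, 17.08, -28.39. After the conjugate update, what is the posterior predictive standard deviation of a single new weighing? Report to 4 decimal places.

68.1248

For Normal data with known variance σ², a Normal(μ₀, σ₀²) prior on μ is conjugate. Posterior precision = 1/σ₀² + n/σ²; posterior mean is the precision-weighted average of μ₀ and x̄.
σ₀² = 40.66² = 1653.2356, σ² = 63.98² = 4093.4404; σ² + n·σ₀² = 4093.4404 + 5·1653.2356 = 12359.6184.
Posterior precision = 1/σ₀² + n/σ² = 1/1653.2356 + 5/4093.4404 = (σ² + n·σ₀²)/(σ₀²σ²) = 12359.6184/(1653.2356·4093.4404); posterior variance σₙ² = σ₀²σ²/(σ² + n·σ₀²) = 1653.2356·4093.4404/12359.6184 = 547.542908.
Predictive variance for one new observation = σₙ² + σ² = 1653.2356·4093.4404/12359.6184 + 4093.4404 = σ²·(σ₀² + 12359.6184)/12359.6184 = 4093.4404·14012.854/12359.6184 = 4640.983308; SD = √(4093.4404·14012.854/12359.6184) = 68.1248.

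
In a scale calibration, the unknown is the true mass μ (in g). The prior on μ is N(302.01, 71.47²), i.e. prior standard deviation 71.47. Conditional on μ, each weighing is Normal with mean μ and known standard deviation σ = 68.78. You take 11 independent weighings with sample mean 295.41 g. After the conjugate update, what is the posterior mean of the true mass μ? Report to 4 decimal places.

295.9225

For Normal data with known variance σ², a Normal(μ₀, σ₀²) prior on μ is conjugate. Posterior precision = 1/σ₀² + n/σ²; posterior mean is the precision-weighted average of μ₀ and x̄.
n·x̄ = 11·295.41 = 3249.51.
σ₀² = 71.47² = 5107.9609, σ² = 68.78² = 4730.6884; σ² + n·σ₀² = 4730.6884 + 11·5107.9609 = 60918.2583.
Posterior mean = (μ₀/σ₀² + n·x̄/σ²)/(1/σ₀² + n/σ²) = (σ²·μ₀ + σ₀²·n·x̄)/(σ² + n·σ₀²) = (4730.6884·302.01 + 5107.9609·3249.51)/60918.2583 = 18027085.227843/60918.2583 = 295.9225.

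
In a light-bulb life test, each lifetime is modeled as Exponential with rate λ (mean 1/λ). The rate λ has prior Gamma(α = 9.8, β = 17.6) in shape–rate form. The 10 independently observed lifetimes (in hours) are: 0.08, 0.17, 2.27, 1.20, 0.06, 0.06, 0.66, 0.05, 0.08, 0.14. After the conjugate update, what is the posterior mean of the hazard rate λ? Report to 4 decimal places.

0.8851

With a Gamma(shape α, rate β) prior on the exponential rate λ, the posterior after n observations with total T = Σxᵢ is Gamma(α+n, β+T).
Sum of observations T = 4.77 hours; n = 10.
Posterior: Gamma(9.8+10, 17.6+4.77) = Gamma(19.8, 22.37).
Posterior mean of λ = α/β = 19.8/22.37 = 0.8851.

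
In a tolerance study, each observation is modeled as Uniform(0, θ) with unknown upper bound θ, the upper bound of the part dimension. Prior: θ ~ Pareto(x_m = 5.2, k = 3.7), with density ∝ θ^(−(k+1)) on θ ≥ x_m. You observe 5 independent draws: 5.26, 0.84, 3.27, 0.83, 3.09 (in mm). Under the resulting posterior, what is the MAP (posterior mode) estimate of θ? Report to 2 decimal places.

A Pareto(scale x_m, shape k) prior on the upper bound θ of Uniform(0, θ) is conjugate: posterior is Pareto(max(x_m, max xᵢ), k + n).
Sample maximum = 5.26; prior scale x_m = 5.2 → posterior scale = max = 5.26.
Posterior shape = 3.7 + 5 = 8.7.
The Pareto density is decreasing on [x_m, ∞), so the mode is x_m = 5.26.

5.26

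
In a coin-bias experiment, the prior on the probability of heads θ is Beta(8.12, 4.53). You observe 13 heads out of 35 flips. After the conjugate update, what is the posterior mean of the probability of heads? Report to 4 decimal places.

The Beta prior is conjugate to a Binomial/Bernoulli likelihood; the update adds successes to α and failures to β.
Posterior: Beta(α+k, β+n−k) = Beta(8.12+13, 4.53+22) = Beta(21.12, 26.53).
Posterior mean = α/(α+β) = 21.12/47.65 = 0.4432.

0.4432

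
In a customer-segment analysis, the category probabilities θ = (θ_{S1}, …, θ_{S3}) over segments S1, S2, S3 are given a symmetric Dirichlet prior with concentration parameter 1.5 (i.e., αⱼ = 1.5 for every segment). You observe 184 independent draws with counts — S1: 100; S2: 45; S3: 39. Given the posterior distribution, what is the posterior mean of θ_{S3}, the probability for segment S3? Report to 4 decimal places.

The Dirichlet prior is conjugate to the Multinomial likelihood: each posterior αⱼ = prior αⱼ + observed count nⱼ.
Posterior concentration: (101.5, 46.5, 40.5), total = 188.5.
E[θ_{S3}|data] = α_{S3}/Σα = 40.5/188.5 = 0.2149.

0.2149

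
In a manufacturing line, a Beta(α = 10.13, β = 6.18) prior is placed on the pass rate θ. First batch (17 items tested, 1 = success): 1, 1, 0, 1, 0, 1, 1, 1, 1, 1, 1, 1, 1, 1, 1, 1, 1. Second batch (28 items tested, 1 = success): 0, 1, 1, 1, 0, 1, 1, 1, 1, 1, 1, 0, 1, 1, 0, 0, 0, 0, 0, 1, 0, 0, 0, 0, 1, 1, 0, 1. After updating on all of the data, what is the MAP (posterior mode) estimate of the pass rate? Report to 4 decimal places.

The Beta prior is conjugate to a Binomial/Bernoulli likelihood; the update adds successes to α and failures to β.
After batch 1: Beta(10.13+15, 6.18+2) = Beta(25.13, 8.18).
After batch 2: Beta(25.13+15, 8.18+13) = Beta(40.13, 21.18).
Mode of Beta(a,b) for a,b>1 is (a−1)/(a+b−2) = 39.13/59.31 = 0.6598.

0.6598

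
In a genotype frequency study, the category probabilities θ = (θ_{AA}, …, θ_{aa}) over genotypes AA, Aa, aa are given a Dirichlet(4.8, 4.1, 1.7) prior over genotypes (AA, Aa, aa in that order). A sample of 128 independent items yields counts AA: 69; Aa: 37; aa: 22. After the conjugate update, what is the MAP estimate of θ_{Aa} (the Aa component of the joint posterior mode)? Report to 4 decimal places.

0.2957

The Dirichlet prior is conjugate to the Multinomial likelihood: each posterior αⱼ = prior αⱼ + observed count nⱼ.
Posterior concentration: (73.8, 41.1, 23.7), total = 138.6.
Joint mode component: (α_{Aa}−1)/(Σα−K) = 40.1/135.6 = 0.2957.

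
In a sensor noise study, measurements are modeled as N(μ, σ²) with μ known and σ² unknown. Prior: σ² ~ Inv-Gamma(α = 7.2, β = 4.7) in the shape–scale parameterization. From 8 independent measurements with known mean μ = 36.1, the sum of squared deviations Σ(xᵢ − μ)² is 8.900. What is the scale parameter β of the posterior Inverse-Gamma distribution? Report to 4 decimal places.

9.1500

With known mean μ and an Inverse-Gamma(α, β) prior on σ², the Normal likelihood is conjugate: posterior is Inv-Gamma(α + n/2, β + Σ(xᵢ−μ)²/2).
Posterior: Inv-Gamma(7.2 + 8/2, 4.7 + 8.900/2) = Inv-Gamma(11.20, 9.1500).
Posterior β = 9.1500.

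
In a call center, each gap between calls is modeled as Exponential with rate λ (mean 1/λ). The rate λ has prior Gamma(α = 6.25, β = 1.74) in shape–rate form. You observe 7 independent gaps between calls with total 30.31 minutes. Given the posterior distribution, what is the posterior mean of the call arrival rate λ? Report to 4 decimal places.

0.4134

With a Gamma(shape α, rate β) prior on the exponential rate λ, the posterior after n observations with total T = Σxᵢ is Gamma(α+n, β+T).
Posterior: Gamma(6.25+7, 1.74+30.31) = Gamma(13.25, 32.05).
Posterior mean of λ = α/β = 13.25/32.05 = 0.4134.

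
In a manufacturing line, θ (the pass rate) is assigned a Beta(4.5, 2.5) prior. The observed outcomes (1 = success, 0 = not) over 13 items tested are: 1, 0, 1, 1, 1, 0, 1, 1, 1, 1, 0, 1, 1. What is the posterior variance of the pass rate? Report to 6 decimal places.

The Beta prior is conjugate to a Binomial/Bernoulli likelihood; the update adds successes to α and failures to β.
Posterior: Beta(α+k, β+n−k) = Beta(4.5+10, 2.5+3) = Beta(14.5, 5.5).
Var = αβ/((α+β)²(α+β+1)) = 14.5·5.5/(20.0²·21.0) = 0.009494.

0.009494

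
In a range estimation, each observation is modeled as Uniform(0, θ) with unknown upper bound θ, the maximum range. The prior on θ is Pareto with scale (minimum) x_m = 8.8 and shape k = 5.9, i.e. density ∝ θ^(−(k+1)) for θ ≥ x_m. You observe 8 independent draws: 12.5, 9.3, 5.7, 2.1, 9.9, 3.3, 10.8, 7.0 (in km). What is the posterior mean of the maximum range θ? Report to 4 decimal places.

13.4690

A Pareto(scale x_m, shape k) prior on the upper bound θ of Uniform(0, θ) is conjugate: posterior is Pareto(max(x_m, max xᵢ), k + n).
Sample maximum = 12.5; prior scale x_m = 8.8 → posterior scale = max = 12.5.
Posterior shape = 5.9 + 8 = 13.9.
E[θ|data] = k·x_m/(k−1) = 13.9·12.5/12.9 = 13.4690.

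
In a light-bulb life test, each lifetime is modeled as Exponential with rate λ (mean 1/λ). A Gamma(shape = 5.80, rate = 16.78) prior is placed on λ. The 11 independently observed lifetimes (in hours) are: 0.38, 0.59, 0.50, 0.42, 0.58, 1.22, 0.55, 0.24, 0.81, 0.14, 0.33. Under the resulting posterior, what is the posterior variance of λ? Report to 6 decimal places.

With a Gamma(shape α, rate β) prior on the exponential rate λ, the posterior after n observations with total T = Σxᵢ is Gamma(α+n, β+T).
Sum of observations T = 5.76 hours; n = 11.
Posterior: Gamma(5.80+11, 16.78+5.76) = Gamma(16.80, 22.54).
Var = α/β² = 0.033068.

0.033068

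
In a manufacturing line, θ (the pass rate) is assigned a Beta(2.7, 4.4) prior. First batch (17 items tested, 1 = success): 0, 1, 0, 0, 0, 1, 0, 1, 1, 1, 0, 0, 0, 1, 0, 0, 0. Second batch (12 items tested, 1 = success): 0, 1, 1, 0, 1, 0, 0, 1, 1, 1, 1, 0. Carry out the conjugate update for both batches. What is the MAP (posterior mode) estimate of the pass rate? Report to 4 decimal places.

The Beta prior is conjugate to a Binomial/Bernoulli likelihood; the update adds successes to α and failures to β.
After batch 1: Beta(2.7+6, 4.4+11) = Beta(8.7, 15.4).
After batch 2: Beta(8.7+7, 15.4+5) = Beta(15.7, 20.4).
Mode of Beta(a,b) for a,b>1 is (a−1)/(a+b−2) = 14.7/34.1 = 0.4311.

0.4311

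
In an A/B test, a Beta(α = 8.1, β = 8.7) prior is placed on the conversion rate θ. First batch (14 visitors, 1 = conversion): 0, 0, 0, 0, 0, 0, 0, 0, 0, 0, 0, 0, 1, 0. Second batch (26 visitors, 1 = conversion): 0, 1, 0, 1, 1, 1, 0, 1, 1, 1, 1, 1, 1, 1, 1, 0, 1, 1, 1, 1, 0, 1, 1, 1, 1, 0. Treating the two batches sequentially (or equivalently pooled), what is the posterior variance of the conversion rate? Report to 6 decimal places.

0.004323

The Beta prior is conjugate to a Binomial/Bernoulli likelihood; the update adds successes to α and failures to β.
After batch 1: Beta(8.1+1, 8.7+13) = Beta(9.1, 21.7).
After batch 2: Beta(9.1+20, 21.7+6) = Beta(29.1, 27.7).
Var = αβ/((α+β)²(α+β+1)) = 29.1·27.7/(56.8²·57.8) = 0.004323.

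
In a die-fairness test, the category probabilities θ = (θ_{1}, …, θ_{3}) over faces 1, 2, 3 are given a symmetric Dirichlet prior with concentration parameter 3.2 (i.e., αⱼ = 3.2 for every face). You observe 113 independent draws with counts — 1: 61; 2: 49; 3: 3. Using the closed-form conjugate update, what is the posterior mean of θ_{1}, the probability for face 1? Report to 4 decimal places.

The Dirichlet prior is conjugate to the Multinomial likelihood: each posterior αⱼ = prior αⱼ + observed count nⱼ.
Posterior concentration: (64.2, 52.2, 6.2), total = 122.6.
E[θ_{1}|data] = α_{1}/Σα = 64.2/122.6 = 0.5237.

0.5237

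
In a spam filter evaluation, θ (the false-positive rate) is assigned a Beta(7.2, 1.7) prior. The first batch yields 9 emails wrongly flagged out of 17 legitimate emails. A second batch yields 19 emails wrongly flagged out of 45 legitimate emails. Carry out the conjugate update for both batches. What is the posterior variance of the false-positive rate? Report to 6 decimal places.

0.003477

The Beta prior is conjugate to a Binomial/Bernoulli likelihood; the update adds successes to α and failures to β.
After batch 1: Beta(7.2+9, 1.7+8) = Beta(16.2, 9.7).
After batch 2: Beta(16.2+19, 9.7+26) = Beta(35.2, 35.7).
Var = αβ/((α+β)²(α+β+1)) = 35.2·35.7/(70.9²·71.9) = 0.003477.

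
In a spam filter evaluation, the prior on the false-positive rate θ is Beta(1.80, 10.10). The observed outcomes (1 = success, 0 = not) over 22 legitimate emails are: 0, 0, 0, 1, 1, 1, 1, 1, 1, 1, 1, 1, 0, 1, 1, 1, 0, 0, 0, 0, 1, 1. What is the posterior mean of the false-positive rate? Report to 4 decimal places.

0.4661

The Beta prior is conjugate to a Binomial/Bernoulli likelihood; the update adds successes to α and failures to β.
Posterior: Beta(α+k, β+n−k) = Beta(1.80+14, 10.10+8) = Beta(15.80, 18.10).
Posterior mean = α/(α+β) = 15.80/33.90 = 0.4661.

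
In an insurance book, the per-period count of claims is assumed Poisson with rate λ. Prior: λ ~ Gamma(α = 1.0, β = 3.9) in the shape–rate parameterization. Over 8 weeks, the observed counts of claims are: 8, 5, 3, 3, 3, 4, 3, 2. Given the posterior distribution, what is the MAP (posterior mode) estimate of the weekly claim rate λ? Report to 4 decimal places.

2.6050

With a Gamma(shape α, rate β) prior, the Poisson likelihood is conjugate: the posterior is Gamma(α + ΣXᵢ, β + n).
Sum of counts S = 31 over n = 8 weeks.
Posterior: Gamma(α+S, β+n) = Gamma(1.0+31, 3.9+8) = Gamma(32.0, 11.9).
Mode of Gamma(α,β) for α≥1 is (α−1)/β = 31.0/11.9 = 2.6050.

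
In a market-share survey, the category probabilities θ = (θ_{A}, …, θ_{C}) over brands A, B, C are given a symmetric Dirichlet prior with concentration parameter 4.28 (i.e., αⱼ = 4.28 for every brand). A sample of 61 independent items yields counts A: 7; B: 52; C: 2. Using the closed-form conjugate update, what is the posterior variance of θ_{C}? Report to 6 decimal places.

The Dirichlet prior is conjugate to the Multinomial likelihood: each posterior αⱼ = prior αⱼ + observed count nⱼ.
Posterior concentration: (11.28, 56.28, 6.28), total = 73.84.
Var[θ_j] = α_j(Σα−α_j)/((Σα)²(Σα+1)) = 6.28·67.56/(73.84²·74.84) = 0.001040.

0.001040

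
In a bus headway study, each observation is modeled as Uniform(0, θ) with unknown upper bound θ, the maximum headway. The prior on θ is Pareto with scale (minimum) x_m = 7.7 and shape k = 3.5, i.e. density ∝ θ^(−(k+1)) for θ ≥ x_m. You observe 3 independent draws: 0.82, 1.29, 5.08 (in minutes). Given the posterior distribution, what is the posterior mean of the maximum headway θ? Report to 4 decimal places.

A Pareto(scale x_m, shape k) prior on the upper bound θ of Uniform(0, θ) is conjugate: posterior is Pareto(max(x_m, max xᵢ), k + n).
Sample maximum = 5.08; prior scale x_m = 7.7 → posterior scale = max = 7.70.
Posterior shape = 3.5 + 3 = 6.5.
E[θ|data] = k·x_m/(k−1) = 6.5·7.70/5.5 = 9.1000.

9.1000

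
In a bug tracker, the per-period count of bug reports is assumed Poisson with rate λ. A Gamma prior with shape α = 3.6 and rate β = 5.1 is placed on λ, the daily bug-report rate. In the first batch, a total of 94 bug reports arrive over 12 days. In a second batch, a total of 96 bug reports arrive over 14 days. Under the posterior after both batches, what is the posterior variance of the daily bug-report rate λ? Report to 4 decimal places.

0.2002

With a Gamma(shape α, rate β) prior, the Poisson likelihood is conjugate: the posterior is Gamma(α + ΣXᵢ, β + n).
After batch 1: Gamma(α+S, β+n) = Gamma(3.6+94, 5.1+12) = Gamma(97.6, 17.1).
After batch 2: Gamma(α+S, β+n) = Gamma(97.6+96, 17.1+14) = Gamma(193.6, 31.1).
Var = α/β² = 193.6/31.1² = 0.2002.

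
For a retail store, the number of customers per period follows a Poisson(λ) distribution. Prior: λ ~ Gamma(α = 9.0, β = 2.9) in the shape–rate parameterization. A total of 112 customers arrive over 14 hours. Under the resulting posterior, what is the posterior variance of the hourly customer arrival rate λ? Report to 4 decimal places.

0.4237

With a Gamma(shape α, rate β) prior, the Poisson likelihood is conjugate: the posterior is Gamma(α + ΣXᵢ, β + n).
Posterior: Gamma(α+S, β+n) = Gamma(9.0+112, 2.9+14) = Gamma(121.0, 16.9).
Var = α/β² = 121.0/16.9² = 0.4237.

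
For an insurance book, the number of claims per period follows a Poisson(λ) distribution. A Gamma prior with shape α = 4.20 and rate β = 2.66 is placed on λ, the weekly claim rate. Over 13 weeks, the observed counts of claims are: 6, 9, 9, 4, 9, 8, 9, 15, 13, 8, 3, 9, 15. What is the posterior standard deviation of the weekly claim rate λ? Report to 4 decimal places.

0.7030

With a Gamma(shape α, rate β) prior, the Poisson likelihood is conjugate: the posterior is Gamma(α + ΣXᵢ, β + n).
Sum of counts S = 117 over n = 13 weeks.
Posterior: Gamma(α+S, β+n) = Gamma(4.20+117, 2.66+13) = Gamma(121.20, 15.66).
SD = √α/β = √121.20/15.66 = 0.7030.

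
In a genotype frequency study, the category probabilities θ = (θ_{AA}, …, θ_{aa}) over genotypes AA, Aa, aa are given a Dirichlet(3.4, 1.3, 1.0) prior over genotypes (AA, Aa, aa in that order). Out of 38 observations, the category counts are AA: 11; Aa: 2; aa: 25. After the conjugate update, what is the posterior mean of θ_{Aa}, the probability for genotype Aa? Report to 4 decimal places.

0.0755

The Dirichlet prior is conjugate to the Multinomial likelihood: each posterior αⱼ = prior αⱼ + observed count nⱼ.
Posterior concentration: (14.4, 3.3, 26.0), total = 43.7.
E[θ_{Aa}|data] = α_{Aa}/Σα = 3.3/43.7 = 0.0755.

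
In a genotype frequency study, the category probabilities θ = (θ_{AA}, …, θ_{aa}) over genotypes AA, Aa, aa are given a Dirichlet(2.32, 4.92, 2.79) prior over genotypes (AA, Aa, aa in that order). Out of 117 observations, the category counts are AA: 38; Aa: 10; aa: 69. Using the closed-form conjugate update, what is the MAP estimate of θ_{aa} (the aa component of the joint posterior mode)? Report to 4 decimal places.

The Dirichlet prior is conjugate to the Multinomial likelihood: each posterior αⱼ = prior αⱼ + observed count nⱼ.
Posterior concentration: (40.32, 14.92, 71.79), total = 127.03.
Joint mode component: (α_{aa}−1)/(Σα−K) = 70.79/124.03 = 0.5707.

0.5707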